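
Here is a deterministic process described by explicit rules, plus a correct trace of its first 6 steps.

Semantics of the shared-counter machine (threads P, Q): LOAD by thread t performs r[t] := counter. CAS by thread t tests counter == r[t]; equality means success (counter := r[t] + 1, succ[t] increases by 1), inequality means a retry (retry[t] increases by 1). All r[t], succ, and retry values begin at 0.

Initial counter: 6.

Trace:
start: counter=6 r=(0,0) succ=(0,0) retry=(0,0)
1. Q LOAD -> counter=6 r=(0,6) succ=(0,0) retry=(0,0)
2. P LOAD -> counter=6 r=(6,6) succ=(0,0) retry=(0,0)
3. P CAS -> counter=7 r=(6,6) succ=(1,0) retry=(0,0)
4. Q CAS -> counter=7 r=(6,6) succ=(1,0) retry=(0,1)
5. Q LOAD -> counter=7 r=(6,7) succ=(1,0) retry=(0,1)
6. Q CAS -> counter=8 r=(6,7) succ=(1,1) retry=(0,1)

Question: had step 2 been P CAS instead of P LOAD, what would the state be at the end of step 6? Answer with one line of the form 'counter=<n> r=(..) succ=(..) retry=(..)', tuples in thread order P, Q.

counter=8 r=(0,7) succ=(0,2) retry=(2,0)

(re-executing from step 2 with the substitution; state before step 2: counter=6 r=(0,6) succ=(0,0) retry=(0,0))
2. P CAS -> counter=6 r=(0,6) succ=(0,0) retry=(1,0)
3. P CAS -> counter=6 r=(0,6) succ=(0,0) retry=(2,0)
4. Q CAS -> counter=7 r=(0,6) succ=(0,1) retry=(2,0)
5. Q LOAD -> counter=7 r=(0,7) succ=(0,1) retry=(2,0)
6. Q CAS -> counter=8 r=(0,7) succ=(0,2) retry=(2,0)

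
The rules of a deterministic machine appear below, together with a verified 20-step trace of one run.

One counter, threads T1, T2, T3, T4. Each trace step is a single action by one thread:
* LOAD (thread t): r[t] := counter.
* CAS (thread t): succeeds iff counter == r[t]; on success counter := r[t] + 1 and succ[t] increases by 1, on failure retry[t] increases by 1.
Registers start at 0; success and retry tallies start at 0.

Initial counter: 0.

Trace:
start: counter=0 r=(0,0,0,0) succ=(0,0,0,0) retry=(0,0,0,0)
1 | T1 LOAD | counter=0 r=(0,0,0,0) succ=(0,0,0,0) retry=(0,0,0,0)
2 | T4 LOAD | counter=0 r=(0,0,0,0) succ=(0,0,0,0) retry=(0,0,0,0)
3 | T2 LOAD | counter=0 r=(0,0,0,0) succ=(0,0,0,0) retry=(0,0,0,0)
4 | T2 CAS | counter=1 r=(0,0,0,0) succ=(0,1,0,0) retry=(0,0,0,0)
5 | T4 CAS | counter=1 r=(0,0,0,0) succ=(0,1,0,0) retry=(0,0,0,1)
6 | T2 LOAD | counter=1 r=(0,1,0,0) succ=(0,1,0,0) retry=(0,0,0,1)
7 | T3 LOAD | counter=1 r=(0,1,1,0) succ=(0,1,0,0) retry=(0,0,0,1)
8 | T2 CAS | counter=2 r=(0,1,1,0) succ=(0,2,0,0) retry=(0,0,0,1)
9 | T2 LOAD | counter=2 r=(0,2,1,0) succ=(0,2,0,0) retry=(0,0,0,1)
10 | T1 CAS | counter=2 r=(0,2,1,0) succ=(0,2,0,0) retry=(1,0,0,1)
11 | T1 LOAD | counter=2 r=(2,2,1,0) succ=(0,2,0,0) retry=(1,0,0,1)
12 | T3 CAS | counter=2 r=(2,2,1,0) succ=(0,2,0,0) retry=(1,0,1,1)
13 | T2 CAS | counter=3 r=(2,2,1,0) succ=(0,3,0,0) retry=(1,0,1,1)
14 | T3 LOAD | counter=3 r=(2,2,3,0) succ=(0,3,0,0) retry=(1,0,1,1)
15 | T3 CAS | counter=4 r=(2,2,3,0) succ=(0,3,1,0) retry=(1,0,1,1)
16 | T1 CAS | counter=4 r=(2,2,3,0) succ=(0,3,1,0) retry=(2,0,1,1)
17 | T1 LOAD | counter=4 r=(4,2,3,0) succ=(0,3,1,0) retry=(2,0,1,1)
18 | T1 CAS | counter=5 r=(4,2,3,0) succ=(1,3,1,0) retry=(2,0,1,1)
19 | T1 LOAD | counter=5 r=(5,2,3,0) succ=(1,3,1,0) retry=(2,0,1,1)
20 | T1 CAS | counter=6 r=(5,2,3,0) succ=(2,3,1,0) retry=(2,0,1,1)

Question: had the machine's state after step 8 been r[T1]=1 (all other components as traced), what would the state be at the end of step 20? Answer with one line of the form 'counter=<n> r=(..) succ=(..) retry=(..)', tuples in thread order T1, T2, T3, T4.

state after step 8 := counter=2 r=(1,1,1,0) succ=(0,2,0,0) retry=(0,0,0,1)
9 | T2 LOAD | counter=2 r=(1,2,1,0) succ=(0,2,0,0) retry=(0,0,0,1)
10 | T1 CAS | counter=2 r=(1,2,1,0) succ=(0,2,0,0) retry=(1,0,0,1)
11 | T1 LOAD | counter=2 r=(2,2,1,0) succ=(0,2,0,0) retry=(1,0,0,1)
12 | T3 CAS | counter=2 r=(2,2,1,0) succ=(0,2,0,0) retry=(1,0,1,1)
13 | T2 CAS | counter=3 r=(2,2,1,0) succ=(0,3,0,0) retry=(1,0,1,1)
14 | T3 LOAD | counter=3 r=(2,2,3,0) succ=(0,3,0,0) retry=(1,0,1,1)
15 | T3 CAS | counter=4 r=(2,2,3,0) succ=(0,3,1,0) retry=(1,0,1,1)
16 | T1 CAS | counter=4 r=(2,2,3,0) succ=(0,3,1,0) retry=(2,0,1,1)
17 | T1 LOAD | counter=4 r=(4,2,3,0) succ=(0,3,1,0) retry=(2,0,1,1)
18 | T1 CAS | counter=5 r=(4,2,3,0) succ=(1,3,1,0) retry=(2,0,1,1)
19 | T1 LOAD | counter=5 r=(5,2,3,0) succ=(1,3,1,0) retry=(2,0,1,1)
20 | T1 CAS | counter=6 r=(5,2,3,0) succ=(2,3,1,0) retry=(2,0,1,1)

counter=6 r=(5,2,3,0) succ=(2,3,1,0) retry=(2,0,1,1)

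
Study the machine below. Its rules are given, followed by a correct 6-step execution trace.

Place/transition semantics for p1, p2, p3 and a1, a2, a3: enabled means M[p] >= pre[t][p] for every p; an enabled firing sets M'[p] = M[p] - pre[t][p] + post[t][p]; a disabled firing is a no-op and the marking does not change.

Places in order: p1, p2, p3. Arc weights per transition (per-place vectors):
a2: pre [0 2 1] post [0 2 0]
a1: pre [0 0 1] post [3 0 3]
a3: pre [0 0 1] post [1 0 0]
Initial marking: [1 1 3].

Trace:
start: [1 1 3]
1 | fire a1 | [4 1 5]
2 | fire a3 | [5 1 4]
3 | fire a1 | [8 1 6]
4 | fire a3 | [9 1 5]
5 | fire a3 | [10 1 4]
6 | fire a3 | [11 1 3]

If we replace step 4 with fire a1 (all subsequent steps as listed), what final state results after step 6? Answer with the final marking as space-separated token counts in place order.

13 1 6

(re-executing from step 4 with the substitution; state before step 4: [8 1 6])
4 | fire a1 | [11 1 8]
5 | fire a3 | [12 1 7]
6 | fire a3 | [13 1 6]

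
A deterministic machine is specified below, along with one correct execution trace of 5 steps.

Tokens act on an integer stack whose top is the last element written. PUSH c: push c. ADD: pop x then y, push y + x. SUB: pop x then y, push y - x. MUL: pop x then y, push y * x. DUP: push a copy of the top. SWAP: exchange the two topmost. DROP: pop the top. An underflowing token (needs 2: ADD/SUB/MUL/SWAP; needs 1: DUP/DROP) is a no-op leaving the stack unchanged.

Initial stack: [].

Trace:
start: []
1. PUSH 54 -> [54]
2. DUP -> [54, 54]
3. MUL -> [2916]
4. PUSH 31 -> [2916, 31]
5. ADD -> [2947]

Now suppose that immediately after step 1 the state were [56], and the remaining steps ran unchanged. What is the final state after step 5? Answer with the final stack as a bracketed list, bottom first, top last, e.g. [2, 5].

[3167]

state after step 1 := [56]
2. DUP -> [56, 56]
3. MUL -> [3136]
4. PUSH 31 -> [3136, 31]
5. ADD -> [3167]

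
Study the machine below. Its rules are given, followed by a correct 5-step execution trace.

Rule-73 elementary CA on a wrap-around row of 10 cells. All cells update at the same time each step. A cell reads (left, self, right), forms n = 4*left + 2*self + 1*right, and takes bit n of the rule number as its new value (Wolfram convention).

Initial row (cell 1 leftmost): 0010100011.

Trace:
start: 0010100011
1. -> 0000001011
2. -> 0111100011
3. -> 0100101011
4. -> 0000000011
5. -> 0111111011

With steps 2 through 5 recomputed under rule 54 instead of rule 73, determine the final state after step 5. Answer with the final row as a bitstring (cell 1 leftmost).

(re-executing steps 2..5 under rule 54; state before step 2: 0000001011)
2. -> 1000011100
3. -> 1100100011
4. -> 0011110100
5. -> 0100001110

0100001110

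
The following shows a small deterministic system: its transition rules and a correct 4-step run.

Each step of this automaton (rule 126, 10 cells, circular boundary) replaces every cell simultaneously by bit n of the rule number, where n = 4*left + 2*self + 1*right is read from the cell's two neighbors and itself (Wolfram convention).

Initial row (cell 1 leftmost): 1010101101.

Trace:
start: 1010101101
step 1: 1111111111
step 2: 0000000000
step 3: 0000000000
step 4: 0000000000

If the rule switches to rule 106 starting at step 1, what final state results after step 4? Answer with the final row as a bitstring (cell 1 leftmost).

(re-executing steps 1..4 under rule 106; state before step 1: 1010101101)
step 1: 1101011111
step 2: 0110110000
step 3: 1111110000
step 4: 1000010001

1000010001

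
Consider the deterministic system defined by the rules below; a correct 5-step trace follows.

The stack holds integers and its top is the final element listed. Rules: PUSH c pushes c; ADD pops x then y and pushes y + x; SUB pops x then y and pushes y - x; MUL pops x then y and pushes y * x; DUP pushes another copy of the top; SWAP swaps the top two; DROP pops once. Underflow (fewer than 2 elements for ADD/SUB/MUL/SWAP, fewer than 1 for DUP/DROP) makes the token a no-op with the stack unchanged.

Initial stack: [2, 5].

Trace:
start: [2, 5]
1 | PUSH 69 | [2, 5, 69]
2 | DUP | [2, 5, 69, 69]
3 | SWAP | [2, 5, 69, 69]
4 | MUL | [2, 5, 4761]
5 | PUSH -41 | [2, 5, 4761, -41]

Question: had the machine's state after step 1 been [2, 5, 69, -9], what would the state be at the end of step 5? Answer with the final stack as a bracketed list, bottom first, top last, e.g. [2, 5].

[2, 5, 69, 81, -41]

state after step 1 := [2, 5, 69, -9]
2 | DUP | [2, 5, 69, -9, -9]
3 | SWAP | [2, 5, 69, -9, -9]
4 | MUL | [2, 5, 69, 81]
5 | PUSH -41 | [2, 5, 69, 81, -41]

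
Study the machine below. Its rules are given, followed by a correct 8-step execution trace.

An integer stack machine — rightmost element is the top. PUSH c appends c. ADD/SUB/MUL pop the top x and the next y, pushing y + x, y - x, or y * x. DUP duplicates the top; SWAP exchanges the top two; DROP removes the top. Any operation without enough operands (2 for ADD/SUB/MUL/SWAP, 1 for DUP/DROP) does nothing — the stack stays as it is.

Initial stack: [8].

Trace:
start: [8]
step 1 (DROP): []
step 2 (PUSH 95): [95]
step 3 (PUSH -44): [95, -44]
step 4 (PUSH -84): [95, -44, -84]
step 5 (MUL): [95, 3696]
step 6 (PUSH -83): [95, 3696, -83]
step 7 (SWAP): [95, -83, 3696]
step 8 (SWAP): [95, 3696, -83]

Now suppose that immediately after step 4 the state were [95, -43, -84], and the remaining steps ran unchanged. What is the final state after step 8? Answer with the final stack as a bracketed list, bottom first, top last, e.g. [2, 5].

state after step 4 := [95, -43, -84]
step 5 (MUL): [95, 3612]
step 6 (PUSH -83): [95, 3612, -83]
step 7 (SWAP): [95, -83, 3612]
step 8 (SWAP): [95, 3612, -83]

[95, 3612, -83]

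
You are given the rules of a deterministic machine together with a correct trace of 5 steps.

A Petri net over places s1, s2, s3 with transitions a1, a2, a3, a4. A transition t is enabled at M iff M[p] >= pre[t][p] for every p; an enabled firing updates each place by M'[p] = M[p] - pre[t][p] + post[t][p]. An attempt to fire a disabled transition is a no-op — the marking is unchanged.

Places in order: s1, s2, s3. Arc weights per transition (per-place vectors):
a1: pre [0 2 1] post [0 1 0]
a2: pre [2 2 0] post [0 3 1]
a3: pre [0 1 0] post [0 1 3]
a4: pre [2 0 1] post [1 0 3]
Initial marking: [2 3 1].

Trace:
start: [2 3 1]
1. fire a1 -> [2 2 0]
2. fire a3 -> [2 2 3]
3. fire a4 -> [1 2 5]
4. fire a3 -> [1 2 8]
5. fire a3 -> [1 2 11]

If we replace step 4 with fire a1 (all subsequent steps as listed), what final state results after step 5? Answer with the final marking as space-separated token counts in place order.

1 1 7

(re-executing from step 4 with the substitution; state before step 4: [1 2 5])
4. fire a1 -> [1 1 4]
5. fire a3 -> [1 1 7]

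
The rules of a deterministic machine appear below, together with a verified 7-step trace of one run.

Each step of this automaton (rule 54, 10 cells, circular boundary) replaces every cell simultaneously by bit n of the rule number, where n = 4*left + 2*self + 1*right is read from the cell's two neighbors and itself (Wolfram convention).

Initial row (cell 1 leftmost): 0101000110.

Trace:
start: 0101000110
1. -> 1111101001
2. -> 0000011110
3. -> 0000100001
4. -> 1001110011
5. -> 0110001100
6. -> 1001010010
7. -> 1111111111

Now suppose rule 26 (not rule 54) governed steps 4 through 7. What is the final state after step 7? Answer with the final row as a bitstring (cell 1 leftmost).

(re-executing steps 4..7 under rule 26; state before step 4: 0000100001)
4. -> 1001010010
5. -> 0110001100
6. -> 1101011010
7. -> 1000010000

1000010000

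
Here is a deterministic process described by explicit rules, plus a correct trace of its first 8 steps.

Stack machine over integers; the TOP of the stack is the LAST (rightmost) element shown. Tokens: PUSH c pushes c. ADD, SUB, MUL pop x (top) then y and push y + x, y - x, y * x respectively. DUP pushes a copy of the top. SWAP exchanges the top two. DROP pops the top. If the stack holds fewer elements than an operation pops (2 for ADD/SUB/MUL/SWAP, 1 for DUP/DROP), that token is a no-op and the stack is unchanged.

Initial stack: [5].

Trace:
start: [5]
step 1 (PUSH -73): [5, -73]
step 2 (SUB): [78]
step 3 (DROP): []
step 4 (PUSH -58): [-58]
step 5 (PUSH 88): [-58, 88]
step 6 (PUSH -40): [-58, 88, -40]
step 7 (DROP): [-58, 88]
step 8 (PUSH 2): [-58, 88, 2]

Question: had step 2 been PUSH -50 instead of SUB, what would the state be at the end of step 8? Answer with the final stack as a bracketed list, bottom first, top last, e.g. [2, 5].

(re-executing from step 2 with the substitution; state before step 2: [5, -73])
step 2 (PUSH -50): [5, -73, -50]
step 3 (DROP): [5, -73]
step 4 (PUSH -58): [5, -73, -58]
step 5 (PUSH 88): [5, -73, -58, 88]
step 6 (PUSH -40): [5, -73, -58, 88, -40]
step 7 (DROP): [5, -73, -58, 88]
step 8 (PUSH 2): [5, -73, -58, 88, 2]

[5, -73, -58, 88, 2]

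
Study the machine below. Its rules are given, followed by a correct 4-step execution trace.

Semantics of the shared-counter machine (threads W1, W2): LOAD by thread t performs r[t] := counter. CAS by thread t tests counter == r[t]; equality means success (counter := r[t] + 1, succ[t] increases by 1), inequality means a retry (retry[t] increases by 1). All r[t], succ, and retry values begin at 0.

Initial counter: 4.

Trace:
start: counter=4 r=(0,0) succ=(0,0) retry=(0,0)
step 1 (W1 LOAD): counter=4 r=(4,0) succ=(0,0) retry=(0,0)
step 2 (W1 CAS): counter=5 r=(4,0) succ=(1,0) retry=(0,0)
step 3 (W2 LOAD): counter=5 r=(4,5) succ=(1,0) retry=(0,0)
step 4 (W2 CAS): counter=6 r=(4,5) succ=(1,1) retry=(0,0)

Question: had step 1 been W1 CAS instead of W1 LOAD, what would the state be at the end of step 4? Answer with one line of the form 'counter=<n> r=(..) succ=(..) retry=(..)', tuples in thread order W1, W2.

(re-executing from step 1 with the substitution; state before step 1: counter=4 r=(0,0) succ=(0,0) retry=(0,0))
step 1 (W1 CAS): counter=4 r=(0,0) succ=(0,0) retry=(1,0)
step 2 (W1 CAS): counter=4 r=(0,0) succ=(0,0) retry=(2,0)
step 3 (W2 LOAD): counter=4 r=(0,4) succ=(0,0) retry=(2,0)
step 4 (W2 CAS): counter=5 r=(0,4) succ=(0,1) retry=(2,0)

counter=5 r=(0,4) succ=(0,1) retry=(2,0)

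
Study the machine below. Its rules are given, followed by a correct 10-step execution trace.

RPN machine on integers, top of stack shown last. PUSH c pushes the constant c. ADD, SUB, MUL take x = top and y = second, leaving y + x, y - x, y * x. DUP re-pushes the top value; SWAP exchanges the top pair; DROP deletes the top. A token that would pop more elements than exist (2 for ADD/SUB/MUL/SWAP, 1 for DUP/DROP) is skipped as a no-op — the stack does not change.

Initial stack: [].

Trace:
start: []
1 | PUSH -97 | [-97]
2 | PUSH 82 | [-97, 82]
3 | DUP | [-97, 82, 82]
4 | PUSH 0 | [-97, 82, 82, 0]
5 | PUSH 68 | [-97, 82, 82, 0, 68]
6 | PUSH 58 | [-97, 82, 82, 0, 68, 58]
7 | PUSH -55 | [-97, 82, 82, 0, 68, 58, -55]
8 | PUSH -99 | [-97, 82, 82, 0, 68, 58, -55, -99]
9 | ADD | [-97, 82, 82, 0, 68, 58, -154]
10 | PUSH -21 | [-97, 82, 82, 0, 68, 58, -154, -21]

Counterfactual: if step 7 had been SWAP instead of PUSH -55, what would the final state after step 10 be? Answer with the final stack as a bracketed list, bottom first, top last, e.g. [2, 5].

(re-executing from step 7 with the substitution; state before step 7: [-97, 82, 82, 0, 68, 58])
7 | SWAP | [-97, 82, 82, 0, 58, 68]
8 | PUSH -99 | [-97, 82, 82, 0, 58, 68, -99]
9 | ADD | [-97, 82, 82, 0, 58, -31]
10 | PUSH -21 | [-97, 82, 82, 0, 58, -31, -21]

[-97, 82, 82, 0, 58, -31, -21]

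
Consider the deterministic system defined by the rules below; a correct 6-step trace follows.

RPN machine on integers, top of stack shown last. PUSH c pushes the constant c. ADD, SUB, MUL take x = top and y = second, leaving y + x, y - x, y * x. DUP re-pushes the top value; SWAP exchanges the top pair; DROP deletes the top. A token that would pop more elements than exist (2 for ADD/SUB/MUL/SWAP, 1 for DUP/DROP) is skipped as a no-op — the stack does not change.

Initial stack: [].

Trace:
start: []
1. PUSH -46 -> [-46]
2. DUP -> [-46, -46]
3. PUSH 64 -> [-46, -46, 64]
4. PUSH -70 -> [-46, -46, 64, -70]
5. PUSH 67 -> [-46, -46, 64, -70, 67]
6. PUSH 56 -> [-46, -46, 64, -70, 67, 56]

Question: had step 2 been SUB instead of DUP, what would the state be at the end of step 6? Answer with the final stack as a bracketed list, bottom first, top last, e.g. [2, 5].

[-46, 64, -70, 67, 56]

(re-executing from step 2 with the substitution; state before step 2: [-46])
2. SUB -> [-46]
3. PUSH 64 -> [-46, 64]
4. PUSH -70 -> [-46, 64, -70]
5. PUSH 67 -> [-46, 64, -70, 67]
6. PUSH 56 -> [-46, 64, -70, 67, 56]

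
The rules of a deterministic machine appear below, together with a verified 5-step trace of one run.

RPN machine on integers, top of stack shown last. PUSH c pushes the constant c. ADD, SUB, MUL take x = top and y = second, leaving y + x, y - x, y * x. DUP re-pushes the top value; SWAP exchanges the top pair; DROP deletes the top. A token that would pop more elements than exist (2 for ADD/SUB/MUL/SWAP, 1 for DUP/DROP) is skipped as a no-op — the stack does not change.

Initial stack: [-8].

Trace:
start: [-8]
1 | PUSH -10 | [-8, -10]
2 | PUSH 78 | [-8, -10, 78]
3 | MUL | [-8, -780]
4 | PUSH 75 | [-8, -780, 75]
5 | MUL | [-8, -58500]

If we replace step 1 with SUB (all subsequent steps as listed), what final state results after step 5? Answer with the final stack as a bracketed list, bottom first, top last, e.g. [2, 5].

[-46800]

(re-executing from step 1 with the substitution; state before step 1: [-8])
1 | SUB | [-8]
2 | PUSH 78 | [-8, 78]
3 | MUL | [-624]
4 | PUSH 75 | [-624, 75]
5 | MUL | [-46800]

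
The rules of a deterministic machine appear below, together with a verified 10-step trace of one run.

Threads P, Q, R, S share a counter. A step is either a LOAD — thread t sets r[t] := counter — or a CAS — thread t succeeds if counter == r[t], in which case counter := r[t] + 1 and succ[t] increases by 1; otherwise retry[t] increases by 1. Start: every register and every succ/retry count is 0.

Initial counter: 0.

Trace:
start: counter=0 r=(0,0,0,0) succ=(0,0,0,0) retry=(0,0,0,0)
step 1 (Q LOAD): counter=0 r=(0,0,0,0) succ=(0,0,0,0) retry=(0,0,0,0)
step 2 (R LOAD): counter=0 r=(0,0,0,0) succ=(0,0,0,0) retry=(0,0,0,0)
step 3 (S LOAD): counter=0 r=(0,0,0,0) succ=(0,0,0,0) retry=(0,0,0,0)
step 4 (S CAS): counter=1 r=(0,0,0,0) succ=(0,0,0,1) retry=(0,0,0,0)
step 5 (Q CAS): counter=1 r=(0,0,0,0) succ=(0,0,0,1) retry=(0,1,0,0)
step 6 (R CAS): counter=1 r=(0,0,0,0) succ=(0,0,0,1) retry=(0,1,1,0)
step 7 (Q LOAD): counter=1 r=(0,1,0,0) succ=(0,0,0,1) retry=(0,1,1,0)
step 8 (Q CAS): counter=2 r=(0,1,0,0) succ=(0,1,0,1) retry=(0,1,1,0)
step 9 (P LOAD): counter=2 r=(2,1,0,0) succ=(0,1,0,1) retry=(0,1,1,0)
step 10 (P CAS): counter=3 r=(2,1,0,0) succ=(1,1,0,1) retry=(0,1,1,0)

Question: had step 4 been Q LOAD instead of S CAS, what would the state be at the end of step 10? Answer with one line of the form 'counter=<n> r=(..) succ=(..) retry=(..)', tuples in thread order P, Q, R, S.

counter=3 r=(2,1,0,0) succ=(1,2,0,0) retry=(0,0,1,0)

(re-executing from step 4 with the substitution; state before step 4: counter=0 r=(0,0,0,0) succ=(0,0,0,0) retry=(0,0,0,0))
step 4 (Q LOAD): counter=0 r=(0,0,0,0) succ=(0,0,0,0) retry=(0,0,0,0)
step 5 (Q CAS): counter=1 r=(0,0,0,0) succ=(0,1,0,0) retry=(0,0,0,0)
step 6 (R CAS): counter=1 r=(0,0,0,0) succ=(0,1,0,0) retry=(0,0,1,0)
step 7 (Q LOAD): counter=1 r=(0,1,0,0) succ=(0,1,0,0) retry=(0,0,1,0)
step 8 (Q CAS): counter=2 r=(0,1,0,0) succ=(0,2,0,0) retry=(0,0,1,0)
step 9 (P LOAD): counter=2 r=(2,1,0,0) succ=(0,2,0,0) retry=(0,0,1,0)
step 10 (P CAS): counter=3 r=(2,1,0,0) succ=(1,2,0,0) retry=(0,0,1,0)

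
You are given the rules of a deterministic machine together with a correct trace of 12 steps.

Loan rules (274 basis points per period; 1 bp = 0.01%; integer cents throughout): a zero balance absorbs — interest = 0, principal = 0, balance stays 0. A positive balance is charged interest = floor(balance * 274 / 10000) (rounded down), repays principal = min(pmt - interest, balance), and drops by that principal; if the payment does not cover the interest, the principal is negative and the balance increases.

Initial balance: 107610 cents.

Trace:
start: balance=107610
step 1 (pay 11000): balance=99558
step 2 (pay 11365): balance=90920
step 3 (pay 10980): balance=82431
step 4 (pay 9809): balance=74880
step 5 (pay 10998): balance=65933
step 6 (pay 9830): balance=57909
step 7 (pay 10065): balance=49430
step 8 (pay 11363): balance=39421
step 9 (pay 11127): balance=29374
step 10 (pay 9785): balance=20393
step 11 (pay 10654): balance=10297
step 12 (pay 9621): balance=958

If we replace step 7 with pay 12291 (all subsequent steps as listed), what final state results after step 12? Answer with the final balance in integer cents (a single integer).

(re-executing from step 7 with the substitution; state before step 7: balance=57909)
step 7 (pay 12291): balance=47204
step 8 (pay 11363): balance=37134
step 9 (pay 11127): balance=27024
step 10 (pay 9785): balance=17979
step 11 (pay 10654): balance=7817
step 12 (pay 9621): balance=0

0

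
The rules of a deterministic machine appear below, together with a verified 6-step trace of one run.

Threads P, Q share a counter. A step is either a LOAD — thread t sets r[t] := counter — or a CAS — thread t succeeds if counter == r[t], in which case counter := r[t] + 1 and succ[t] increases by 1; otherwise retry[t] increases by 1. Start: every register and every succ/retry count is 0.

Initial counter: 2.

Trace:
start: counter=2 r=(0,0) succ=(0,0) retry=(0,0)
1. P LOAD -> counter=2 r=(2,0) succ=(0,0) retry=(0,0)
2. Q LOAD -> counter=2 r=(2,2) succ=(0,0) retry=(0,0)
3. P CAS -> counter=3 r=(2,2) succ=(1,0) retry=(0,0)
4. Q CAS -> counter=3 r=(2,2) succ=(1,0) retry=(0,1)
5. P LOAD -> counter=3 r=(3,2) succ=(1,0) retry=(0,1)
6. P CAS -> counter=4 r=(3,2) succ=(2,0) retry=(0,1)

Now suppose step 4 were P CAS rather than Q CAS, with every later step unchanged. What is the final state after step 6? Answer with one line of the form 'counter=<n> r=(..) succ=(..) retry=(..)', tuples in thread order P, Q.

(re-executing from step 4 with the substitution; state before step 4: counter=3 r=(2,2) succ=(1,0) retry=(0,0))
4. P CAS -> counter=3 r=(2,2) succ=(1,0) retry=(1,0)
5. P LOAD -> counter=3 r=(3,2) succ=(1,0) retry=(1,0)
6. P CAS -> counter=4 r=(3,2) succ=(2,0) retry=(1,0)

counter=4 r=(3,2) succ=(2,0) retry=(1,0)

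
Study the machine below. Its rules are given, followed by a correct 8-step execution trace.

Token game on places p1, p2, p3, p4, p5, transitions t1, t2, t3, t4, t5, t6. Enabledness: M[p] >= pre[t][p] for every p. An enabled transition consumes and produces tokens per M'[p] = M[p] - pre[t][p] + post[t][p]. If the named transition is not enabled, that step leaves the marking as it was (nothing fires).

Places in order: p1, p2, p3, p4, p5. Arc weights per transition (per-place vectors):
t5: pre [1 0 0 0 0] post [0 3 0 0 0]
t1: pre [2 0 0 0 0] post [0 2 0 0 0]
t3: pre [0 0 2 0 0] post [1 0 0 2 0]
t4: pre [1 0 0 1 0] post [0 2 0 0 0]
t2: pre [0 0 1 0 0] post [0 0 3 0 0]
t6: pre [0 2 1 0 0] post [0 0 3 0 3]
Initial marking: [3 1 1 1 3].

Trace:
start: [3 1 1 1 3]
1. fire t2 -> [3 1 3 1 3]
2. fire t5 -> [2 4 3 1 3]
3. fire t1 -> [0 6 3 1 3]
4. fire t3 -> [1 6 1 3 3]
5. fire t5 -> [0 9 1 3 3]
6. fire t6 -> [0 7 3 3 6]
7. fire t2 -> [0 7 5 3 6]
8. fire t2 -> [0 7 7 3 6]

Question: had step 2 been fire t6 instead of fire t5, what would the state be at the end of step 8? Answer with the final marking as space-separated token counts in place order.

(re-executing from step 2 with the substitution; state before step 2: [3 1 3 1 3])
2. fire t6 -> [3 1 3 1 3]
3. fire t1 -> [1 3 3 1 3]
4. fire t3 -> [2 3 1 3 3]
5. fire t5 -> [1 6 1 3 3]
6. fire t6 -> [1 4 3 3 6]
7. fire t2 -> [1 4 5 3 6]
8. fire t2 -> [1 4 7 3 6]

1 4 7 3 6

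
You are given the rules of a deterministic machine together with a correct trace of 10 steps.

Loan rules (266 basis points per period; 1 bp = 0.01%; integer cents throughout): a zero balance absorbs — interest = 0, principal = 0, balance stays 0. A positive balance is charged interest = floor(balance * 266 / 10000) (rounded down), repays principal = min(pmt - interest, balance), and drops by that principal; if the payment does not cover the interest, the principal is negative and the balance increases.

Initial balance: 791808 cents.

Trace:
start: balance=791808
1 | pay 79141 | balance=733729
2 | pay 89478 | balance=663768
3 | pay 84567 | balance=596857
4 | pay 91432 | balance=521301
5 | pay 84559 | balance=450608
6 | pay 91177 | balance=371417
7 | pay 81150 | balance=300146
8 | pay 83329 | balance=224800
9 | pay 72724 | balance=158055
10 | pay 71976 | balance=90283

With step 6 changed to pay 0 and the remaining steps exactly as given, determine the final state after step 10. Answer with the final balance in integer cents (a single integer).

(re-executing from step 6 with the substitution; state before step 6: balance=450608)
6 | pay 0 | balance=462594
7 | pay 81150 | balance=393749
8 | pay 83329 | balance=320893
9 | pay 72724 | balance=256704
10 | pay 71976 | balance=191556

191556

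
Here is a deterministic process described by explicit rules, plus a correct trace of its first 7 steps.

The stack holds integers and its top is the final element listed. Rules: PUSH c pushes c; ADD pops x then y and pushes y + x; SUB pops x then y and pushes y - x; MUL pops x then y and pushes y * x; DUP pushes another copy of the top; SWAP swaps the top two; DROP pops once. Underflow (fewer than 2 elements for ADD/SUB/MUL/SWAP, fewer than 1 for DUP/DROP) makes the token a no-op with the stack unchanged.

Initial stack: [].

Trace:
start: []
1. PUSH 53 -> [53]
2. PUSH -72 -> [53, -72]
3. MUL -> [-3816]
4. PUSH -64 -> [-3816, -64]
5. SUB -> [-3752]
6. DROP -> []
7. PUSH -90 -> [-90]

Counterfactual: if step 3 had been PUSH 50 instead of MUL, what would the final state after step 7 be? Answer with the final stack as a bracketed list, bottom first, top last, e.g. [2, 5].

(re-executing from step 3 with the substitution; state before step 3: [53, -72])
3. PUSH 50 -> [53, -72, 50]
4. PUSH -64 -> [53, -72, 50, -64]
5. SUB -> [53, -72, 114]
6. DROP -> [53, -72]
7. PUSH -90 -> [53, -72, -90]

[53, -72, -90]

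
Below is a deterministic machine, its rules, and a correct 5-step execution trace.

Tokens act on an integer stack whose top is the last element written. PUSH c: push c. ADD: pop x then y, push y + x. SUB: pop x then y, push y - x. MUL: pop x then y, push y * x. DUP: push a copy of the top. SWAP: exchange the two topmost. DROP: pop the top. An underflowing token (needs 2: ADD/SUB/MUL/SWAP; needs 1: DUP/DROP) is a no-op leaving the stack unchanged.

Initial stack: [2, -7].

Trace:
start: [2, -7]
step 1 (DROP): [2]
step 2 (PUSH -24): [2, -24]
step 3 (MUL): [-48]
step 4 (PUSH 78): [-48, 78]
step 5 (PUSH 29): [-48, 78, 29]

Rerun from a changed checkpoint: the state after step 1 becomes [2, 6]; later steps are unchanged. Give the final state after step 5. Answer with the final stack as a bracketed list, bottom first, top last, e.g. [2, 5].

[2, -144, 78, 29]

state after step 1 := [2, 6]
step 2 (PUSH -24): [2, 6, -24]
step 3 (MUL): [2, -144]
step 4 (PUSH 78): [2, -144, 78]
step 5 (PUSH 29): [2, -144, 78, 29]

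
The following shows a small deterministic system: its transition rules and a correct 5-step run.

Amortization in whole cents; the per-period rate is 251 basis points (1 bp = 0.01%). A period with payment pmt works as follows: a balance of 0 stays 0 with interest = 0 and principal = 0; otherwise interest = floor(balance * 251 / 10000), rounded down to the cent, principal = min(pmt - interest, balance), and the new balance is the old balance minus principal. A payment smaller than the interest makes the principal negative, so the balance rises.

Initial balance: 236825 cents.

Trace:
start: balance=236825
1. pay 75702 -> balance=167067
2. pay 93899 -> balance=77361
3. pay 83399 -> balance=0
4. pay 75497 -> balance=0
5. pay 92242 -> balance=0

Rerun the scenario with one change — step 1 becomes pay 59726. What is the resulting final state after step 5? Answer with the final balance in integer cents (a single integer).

0

(re-executing from step 1 with the substitution; state before step 1: balance=236825)
1. pay 59726 -> balance=183043
2. pay 93899 -> balance=93738
3. pay 83399 -> balance=12691
4. pay 75497 -> balance=0
5. pay 92242 -> balance=0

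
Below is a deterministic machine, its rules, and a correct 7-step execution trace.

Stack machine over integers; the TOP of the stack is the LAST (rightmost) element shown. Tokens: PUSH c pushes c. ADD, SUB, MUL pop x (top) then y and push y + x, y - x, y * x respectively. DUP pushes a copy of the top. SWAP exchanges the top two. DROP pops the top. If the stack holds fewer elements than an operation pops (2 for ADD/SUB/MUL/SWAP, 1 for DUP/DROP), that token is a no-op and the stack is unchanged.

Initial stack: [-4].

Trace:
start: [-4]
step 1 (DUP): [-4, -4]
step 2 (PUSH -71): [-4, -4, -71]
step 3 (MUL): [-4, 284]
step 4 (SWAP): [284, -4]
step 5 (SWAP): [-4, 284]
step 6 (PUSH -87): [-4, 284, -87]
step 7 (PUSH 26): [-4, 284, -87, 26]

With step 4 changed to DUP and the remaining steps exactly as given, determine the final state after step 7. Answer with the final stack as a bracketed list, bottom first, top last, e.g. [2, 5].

(re-executing from step 4 with the substitution; state before step 4: [-4, 284])
step 4 (DUP): [-4, 284, 284]
step 5 (SWAP): [-4, 284, 284]
step 6 (PUSH -87): [-4, 284, 284, -87]
step 7 (PUSH 26): [-4, 284, 284, -87, 26]

[-4, 284, 284, -87, 26]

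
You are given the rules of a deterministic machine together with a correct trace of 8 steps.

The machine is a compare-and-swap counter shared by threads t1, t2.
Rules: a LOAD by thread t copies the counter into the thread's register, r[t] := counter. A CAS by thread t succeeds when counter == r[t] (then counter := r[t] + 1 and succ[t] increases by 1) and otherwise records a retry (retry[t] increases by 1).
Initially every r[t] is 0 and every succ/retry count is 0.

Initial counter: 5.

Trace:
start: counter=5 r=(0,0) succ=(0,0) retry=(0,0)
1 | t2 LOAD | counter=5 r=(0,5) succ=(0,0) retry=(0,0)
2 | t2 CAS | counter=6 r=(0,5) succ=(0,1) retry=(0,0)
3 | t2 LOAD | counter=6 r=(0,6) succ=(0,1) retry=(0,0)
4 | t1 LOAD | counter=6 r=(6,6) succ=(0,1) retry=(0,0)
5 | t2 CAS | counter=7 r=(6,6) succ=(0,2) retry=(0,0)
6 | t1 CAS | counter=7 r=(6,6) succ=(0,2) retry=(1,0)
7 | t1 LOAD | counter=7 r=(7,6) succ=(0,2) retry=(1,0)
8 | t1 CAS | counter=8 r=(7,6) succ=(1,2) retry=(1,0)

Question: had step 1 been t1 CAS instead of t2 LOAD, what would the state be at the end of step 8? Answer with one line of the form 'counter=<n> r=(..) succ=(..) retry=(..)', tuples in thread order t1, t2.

counter=7 r=(6,5) succ=(1,1) retry=(2,1)

(re-executing from step 1 with the substitution; state before step 1: counter=5 r=(0,0) succ=(0,0) retry=(0,0))
1 | t1 CAS | counter=5 r=(0,0) succ=(0,0) retry=(1,0)
2 | t2 CAS | counter=5 r=(0,0) succ=(0,0) retry=(1,1)
3 | t2 LOAD | counter=5 r=(0,5) succ=(0,0) retry=(1,1)
4 | t1 LOAD | counter=5 r=(5,5) succ=(0,0) retry=(1,1)
5 | t2 CAS | counter=6 r=(5,5) succ=(0,1) retry=(1,1)
6 | t1 CAS | counter=6 r=(5,5) succ=(0,1) retry=(2,1)
7 | t1 LOAD | counter=6 r=(6,5) succ=(0,1) retry=(2,1)
8 | t1 CAS | counter=7 r=(6,5) succ=(1,1) retry=(2,1)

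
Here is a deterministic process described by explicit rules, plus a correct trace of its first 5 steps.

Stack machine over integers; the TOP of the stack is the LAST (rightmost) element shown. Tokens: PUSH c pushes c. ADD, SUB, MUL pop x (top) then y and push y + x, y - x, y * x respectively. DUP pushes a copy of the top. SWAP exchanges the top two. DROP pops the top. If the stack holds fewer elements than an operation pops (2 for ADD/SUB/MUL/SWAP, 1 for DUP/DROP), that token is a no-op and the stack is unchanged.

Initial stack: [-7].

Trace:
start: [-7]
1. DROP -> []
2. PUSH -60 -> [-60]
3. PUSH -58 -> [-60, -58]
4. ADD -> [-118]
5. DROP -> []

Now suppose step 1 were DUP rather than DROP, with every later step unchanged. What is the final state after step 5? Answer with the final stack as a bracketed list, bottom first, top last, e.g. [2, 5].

[-7, -7]

(re-executing from step 1 with the substitution; state before step 1: [-7])
1. DUP -> [-7, -7]
2. PUSH -60 -> [-7, -7, -60]
3. PUSH -58 -> [-7, -7, -60, -58]
4. ADD -> [-7, -7, -118]
5. DROP -> [-7, -7]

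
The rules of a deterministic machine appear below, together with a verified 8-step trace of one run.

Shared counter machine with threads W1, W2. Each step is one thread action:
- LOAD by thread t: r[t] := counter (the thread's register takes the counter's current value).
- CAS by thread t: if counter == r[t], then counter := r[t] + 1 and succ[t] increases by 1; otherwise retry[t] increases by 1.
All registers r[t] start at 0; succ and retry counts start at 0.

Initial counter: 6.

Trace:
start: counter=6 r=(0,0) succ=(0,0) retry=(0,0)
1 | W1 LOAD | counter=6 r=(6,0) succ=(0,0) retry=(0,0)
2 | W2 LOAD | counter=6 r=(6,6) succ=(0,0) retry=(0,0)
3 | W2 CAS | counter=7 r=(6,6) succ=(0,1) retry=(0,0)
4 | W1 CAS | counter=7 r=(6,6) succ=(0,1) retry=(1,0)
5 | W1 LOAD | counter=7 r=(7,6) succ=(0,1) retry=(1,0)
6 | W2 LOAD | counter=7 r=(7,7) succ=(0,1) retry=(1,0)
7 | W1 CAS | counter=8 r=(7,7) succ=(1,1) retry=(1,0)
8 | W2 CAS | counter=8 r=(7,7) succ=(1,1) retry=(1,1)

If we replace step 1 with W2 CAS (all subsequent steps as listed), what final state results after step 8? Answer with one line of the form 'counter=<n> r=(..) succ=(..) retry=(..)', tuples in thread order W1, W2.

counter=8 r=(7,7) succ=(1,1) retry=(1,2)

(re-executing from step 1 with the substitution; state before step 1: counter=6 r=(0,0) succ=(0,0) retry=(0,0))
1 | W2 CAS | counter=6 r=(0,0) succ=(0,0) retry=(0,1)
2 | W2 LOAD | counter=6 r=(0,6) succ=(0,0) retry=(0,1)
3 | W2 CAS | counter=7 r=(0,6) succ=(0,1) retry=(0,1)
4 | W1 CAS | counter=7 r=(0,6) succ=(0,1) retry=(1,1)
5 | W1 LOAD | counter=7 r=(7,6) succ=(0,1) retry=(1,1)
6 | W2 LOAD | counter=7 r=(7,7) succ=(0,1) retry=(1,1)
7 | W1 CAS | counter=8 r=(7,7) succ=(1,1) retry=(1,1)
8 | W2 CAS | counter=8 r=(7,7) succ=(1,1) retry=(1,2)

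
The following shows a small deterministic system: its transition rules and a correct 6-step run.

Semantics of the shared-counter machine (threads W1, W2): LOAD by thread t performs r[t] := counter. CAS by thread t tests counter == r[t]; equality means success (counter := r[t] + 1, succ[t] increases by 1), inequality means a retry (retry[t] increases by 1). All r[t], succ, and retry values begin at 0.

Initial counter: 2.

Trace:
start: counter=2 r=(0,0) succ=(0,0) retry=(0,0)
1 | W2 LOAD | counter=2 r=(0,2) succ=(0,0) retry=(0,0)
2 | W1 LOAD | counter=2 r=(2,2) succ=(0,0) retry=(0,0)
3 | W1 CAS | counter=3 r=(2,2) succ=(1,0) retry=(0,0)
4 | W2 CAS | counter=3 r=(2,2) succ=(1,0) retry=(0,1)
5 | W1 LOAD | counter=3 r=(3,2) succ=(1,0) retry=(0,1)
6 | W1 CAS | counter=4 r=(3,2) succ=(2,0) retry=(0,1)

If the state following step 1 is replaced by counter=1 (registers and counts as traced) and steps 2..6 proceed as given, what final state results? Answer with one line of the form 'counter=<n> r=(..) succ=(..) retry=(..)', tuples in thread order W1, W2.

state after step 1 := counter=1 r=(0,2) succ=(0,0) retry=(0,0)
2 | W1 LOAD | counter=1 r=(1,2) succ=(0,0) retry=(0,0)
3 | W1 CAS | counter=2 r=(1,2) succ=(1,0) retry=(0,0)
4 | W2 CAS | counter=3 r=(1,2) succ=(1,1) retry=(0,0)
5 | W1 LOAD | counter=3 r=(3,2) succ=(1,1) retry=(0,0)
6 | W1 CAS | counter=4 r=(3,2) succ=(2,1) retry=(0,0)

counter=4 r=(3,2) succ=(2,1) retry=(0,0)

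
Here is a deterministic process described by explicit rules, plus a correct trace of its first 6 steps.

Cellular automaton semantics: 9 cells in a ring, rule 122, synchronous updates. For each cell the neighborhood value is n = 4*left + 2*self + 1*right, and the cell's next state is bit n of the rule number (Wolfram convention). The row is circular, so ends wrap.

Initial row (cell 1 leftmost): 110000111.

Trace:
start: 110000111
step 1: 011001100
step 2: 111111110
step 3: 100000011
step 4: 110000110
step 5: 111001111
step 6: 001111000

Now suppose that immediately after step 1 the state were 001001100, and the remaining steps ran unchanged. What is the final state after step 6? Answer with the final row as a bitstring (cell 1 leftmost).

state after step 1 := 001001100
step 2: 010111110
step 3: 101100011
step 4: 111110110
step 5: 100011111
step 6: 110110000

110110000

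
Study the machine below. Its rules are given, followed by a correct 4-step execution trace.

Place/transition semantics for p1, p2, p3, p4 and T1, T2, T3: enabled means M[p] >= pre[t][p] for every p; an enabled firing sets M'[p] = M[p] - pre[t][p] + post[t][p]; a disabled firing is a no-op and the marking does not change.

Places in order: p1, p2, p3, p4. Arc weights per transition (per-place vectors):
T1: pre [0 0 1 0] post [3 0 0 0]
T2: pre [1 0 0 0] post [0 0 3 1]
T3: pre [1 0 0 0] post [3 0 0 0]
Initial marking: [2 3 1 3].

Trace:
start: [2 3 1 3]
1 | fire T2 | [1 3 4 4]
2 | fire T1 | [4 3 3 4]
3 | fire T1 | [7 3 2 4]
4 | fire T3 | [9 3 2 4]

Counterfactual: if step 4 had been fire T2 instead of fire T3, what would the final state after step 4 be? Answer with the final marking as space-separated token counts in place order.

6 3 5 5

(re-executing from step 4 with the substitution; state before step 4: [7 3 2 4])
4 | fire T2 | [6 3 5 5]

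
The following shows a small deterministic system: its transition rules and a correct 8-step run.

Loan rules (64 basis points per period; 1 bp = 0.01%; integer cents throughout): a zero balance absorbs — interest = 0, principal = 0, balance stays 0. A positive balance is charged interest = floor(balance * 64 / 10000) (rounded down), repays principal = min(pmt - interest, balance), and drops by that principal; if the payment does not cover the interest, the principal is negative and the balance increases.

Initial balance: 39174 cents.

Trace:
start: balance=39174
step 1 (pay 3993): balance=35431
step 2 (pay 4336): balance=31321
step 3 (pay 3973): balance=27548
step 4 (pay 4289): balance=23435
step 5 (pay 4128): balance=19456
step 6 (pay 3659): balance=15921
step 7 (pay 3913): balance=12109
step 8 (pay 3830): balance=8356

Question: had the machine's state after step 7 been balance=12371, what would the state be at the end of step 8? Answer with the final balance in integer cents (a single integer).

state after step 7 := balance=12371
step 8 (pay 3830): balance=8620

8620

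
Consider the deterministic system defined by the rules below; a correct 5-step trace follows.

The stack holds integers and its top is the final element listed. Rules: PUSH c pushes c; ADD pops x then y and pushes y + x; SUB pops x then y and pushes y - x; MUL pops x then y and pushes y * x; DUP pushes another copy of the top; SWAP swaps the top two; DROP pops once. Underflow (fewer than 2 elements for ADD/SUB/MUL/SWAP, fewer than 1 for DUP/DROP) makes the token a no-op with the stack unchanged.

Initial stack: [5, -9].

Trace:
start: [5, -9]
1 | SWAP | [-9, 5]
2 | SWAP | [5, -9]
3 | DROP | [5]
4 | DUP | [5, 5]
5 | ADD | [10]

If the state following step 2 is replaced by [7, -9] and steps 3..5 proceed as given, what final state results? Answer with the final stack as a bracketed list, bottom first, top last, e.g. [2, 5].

state after step 2 := [7, -9]
3 | DROP | [7]
4 | DUP | [7, 7]
5 | ADD | [14]

[14]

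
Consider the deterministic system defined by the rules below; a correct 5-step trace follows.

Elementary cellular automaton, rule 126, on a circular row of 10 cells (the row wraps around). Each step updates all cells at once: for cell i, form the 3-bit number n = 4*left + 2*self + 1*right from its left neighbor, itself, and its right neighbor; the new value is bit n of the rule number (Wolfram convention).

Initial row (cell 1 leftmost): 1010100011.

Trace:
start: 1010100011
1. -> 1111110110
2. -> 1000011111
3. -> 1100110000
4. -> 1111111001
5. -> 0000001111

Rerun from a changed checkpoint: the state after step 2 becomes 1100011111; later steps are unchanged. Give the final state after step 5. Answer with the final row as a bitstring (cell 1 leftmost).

state after step 2 := 1100011111
3. -> 0110110000
4. -> 1111111000
5. -> 1000001101

1000001101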